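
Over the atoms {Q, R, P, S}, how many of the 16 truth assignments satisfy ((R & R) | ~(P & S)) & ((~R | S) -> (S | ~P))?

Initial set: {(((R & R) | ~(P & S)) & ((~R | S) -> (S | ~P)))}.
(((R & R) | ~(P & S)) & ((~R | S) -> (S | ~P))): α-rule — add ((R & R) | ~(P & S)), ((~R | S) -> (S | ~P)).
((R & R) | ~(P & S)): β-rule — branch into (R & R)  //  ~(P & S).
  branch 1 (add (R & R)):
    (R & R): α-rule — add R, R.
    ((~R | S) -> (S | ~P)): β-rule — branch into ~(~R | S)  //  (S | ~P).
      branch 1.1 (add ~(~R | S)):
        ~(~R | S): α-rule — add ~~R, ~S.
        ○ open, literals {R=1, S=0}.
      branch 1.2 (add (S | ~P)):
        (S | ~P): β-rule — branch into S  //  ~P.
          branch 1.2.1 (add S):
            ○ open, literals {R=1, S=1}.
          branch 1.2.2 (add ~P):
            ○ open, literals {P=0, R=1}.
  branch 2 (add ~(P & S)):
    ((~R | S) -> (S | ~P)): β-rule — branch into ~(~R | S)  //  (S | ~P).
      branch 2.1 (add ~(~R | S)):
        ~(~R | S): α-rule — add ~~R, ~S.
        ~(P & S): β-rule — branch into ~P  //  ~S.
          branch 2.1.1 (add ~P):
            ○ open, literals {P=0, R=1, S=0}.
          branch 2.1.2 (add ~S):
            ○ open, literals {R=1, S=0}.
      branch 2.2 (add (S | ~P)):
        ~(P & S): β-rule — branch into ~P  //  ~S.
          branch 2.2.1 (add ~P):
            (S | ~P): β-rule — branch into S  //  ~P.
              branch 2.2.1.1 (add S):
                ○ open, literals {P=0, S=1}.
              branch 2.2.1.2 (add ~P):
                ○ open, literals {P=0}.
          branch 2.2.2 (add ~S):
            (S | ~P): β-rule — branch into S  //  ~P.
              branch 2.2.2.1 (add S):
                × closes — contains both S and ~S.
              branch 2.2.2.2 (add ~P):
                ○ open, literals {P=0, S=0}.
1 branch closed, 8 open.
Each open branch fixes some atoms; the unmentioned ones are free. Counting distinct full assignments: branch {R=1, S=0} (Q, P) contributes 4 new; branch {R=1, S=1} (Q, P) contributes 4 new; branch {P=0, R=1} (Q, S) contributes 0 new; branch {P=0, R=1, S=0} (Q) contributes 0 new; branch {R=1, S=0} (Q, P) contributes 0 new; branch {P=0, S=1} (Q, R) contributes 2 new; branch {P=0} (Q, R, S) contributes 2 new; branch {P=0, S=0} (Q, R) contributes 0 new. Total: 12.

12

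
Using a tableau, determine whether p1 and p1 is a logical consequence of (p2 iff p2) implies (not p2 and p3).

Initial set: {((p2 iff p2) implies (not p2 and p3)); not (p1 and p1)}.
((p2 iff p2) implies (not p2 and p3)): β-rule — branch into not (p2 iff p2)  //  (not p2 and p3).
  branch 1 (add not (p2 iff p2)):
    not (p1 and p1): β-rule — branch into not p1  //  not p1.
      branch 1.1 (add not p1):
        not (p2 iff p2): β-rule — branch into p2, not p2  //  not p2, p2.
          branch 1.1.1 (add p2, not p2):
            × closes — contains both p2 and not p2.
          branch 1.1.2 (add not p2, p2):
            × closes — contains both p2 and not p2.
      branch 1.2 (add not p1):
        not (p2 iff p2): β-rule — branch into p2, not p2  //  not p2, p2.
          branch 1.2.1 (add p2, not p2):
            × closes — contains both p2 and not p2.
          branch 1.2.2 (add not p2, p2):
            × closes — contains both p2 and not p2.
  branch 2 (add (not p2 and p3)):
    (not p2 and p3): α-rule — add not p2, p3.
    not (p1 and p1): β-rule — branch into not p1  //  not p1.
      branch 2.1 (add not p1):
        ○ open, literals {p1=0, p2=0, p3=1}.
      branch 2.2 (add not p1):
        ○ open, literals {p1=0, p2=0, p3=1}.
4 branches closed, 2 open.
An open branch gives a countermodel: p1=0, p2=0, p3=1 (unmentioned atoms arbitrary); the premises hold there but the conclusion fails.

No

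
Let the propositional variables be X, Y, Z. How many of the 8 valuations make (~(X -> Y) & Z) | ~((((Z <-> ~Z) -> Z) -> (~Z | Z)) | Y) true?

1

Initial set: {T ((~(X -> Y) & Z) | ~((((Z <-> ~Z) -> Z) -> (~Z | Z)) | Y))}.
T ((~(X -> Y) & Z) | ~((((Z <-> ~Z) -> Z) -> (~Z | Z)) | Y)): β-rule — branch into T (~(X -> Y) & Z)  //  T ~((((Z <-> ~Z) -> Z) -> (~Z | Z)) | Y).
  branch 1 (add T (~(X -> Y) & Z)):
    T (~(X -> Y) & Z): α-rule — add T ~(X -> Y), T Z.
    T ~(X -> Y): α-rule — add T X, F Y.
    ○ open, literals {X=true, Y=false, Z=true}.
  branch 2 (add T ~((((Z <-> ~Z) -> Z) -> (~Z | Z)) | Y)):
    T ~((((Z <-> ~Z) -> Z) -> (~Z | Z)) | Y): α-rule — add F (((Z <-> ~Z) -> Z) -> (~Z | Z)), F Y.
    F (((Z <-> ~Z) -> Z) -> (~Z | Z)): α-rule — add T ((Z <-> ~Z) -> Z), F (~Z | Z).
    F (~Z | Z): α-rule — add F ~Z, F Z.
    × closes — contains both Z and ~Z.
1 branch closed, 1 open.
Each open branch fixes some atoms; the unmentioned ones are free. Counting distinct full assignments: branch {X=true, Y=false, Z=true} (none free) contributes 1 new. Total: 1.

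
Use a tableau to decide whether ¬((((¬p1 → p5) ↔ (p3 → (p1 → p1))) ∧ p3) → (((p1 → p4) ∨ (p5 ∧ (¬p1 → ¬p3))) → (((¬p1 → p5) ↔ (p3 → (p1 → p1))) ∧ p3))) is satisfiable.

Unsatisfiable

Initial set: {¬((((¬p1 → p5) ↔ (p3 → (p1 → p1))) ∧ p3) → (((p1 → p4) ∨ (p5 ∧ (¬p1 → ¬p3))) → (((¬p1 → p5) ↔ (p3 → (p1 → p1))) ∧ p3)))}.
¬((((¬p1 → p5) ↔ (p3 → (p1 → p1))) ∧ p3) → (((p1 → p4) ∨ (p5 ∧ (¬p1 → ¬p3))) → (((¬p1 → p5) ↔ (p3 → (p1 → p1))) ∧ p3))): α-rule — add (((¬p1 → p5) ↔ (p3 → (p1 → p1))) ∧ p3), ¬(((p1 → p4) ∨ (p5 ∧ (¬p1 → ¬p3))) → (((¬p1 → p5) ↔ (p3 → (p1 → p1))) ∧ p3)).
(((¬p1 → p5) ↔ (p3 → (p1 → p1))) ∧ p3): α-rule — add ((¬p1 → p5) ↔ (p3 → (p1 → p1))), p3.
¬(((p1 → p4) ∨ (p5 ∧ (¬p1 → ¬p3))) → (((¬p1 → p5) ↔ (p3 → (p1 → p1))) ∧ p3)): α-rule — add ((p1 → p4) ∨ (p5 ∧ (¬p1 → ¬p3))), ¬(((¬p1 → p5) ↔ (p3 → (p1 → p1))) ∧ p3).
((¬p1 → p5) ↔ (p3 → (p1 → p1))): β-rule — branch into (¬p1 → p5), (p3 → (p1 → p1))  //  ¬(¬p1 → p5), ¬(p3 → (p1 → p1)).
  branch 1 (add (¬p1 → p5), (p3 → (p1 → p1))):
    ((p1 → p4) ∨ (p5 ∧ (¬p1 → ¬p3))): β-rule — branch into (p1 → p4)  //  (p5 ∧ (¬p1 → ¬p3)).
      branch 1.1 (add (p1 → p4)):
        ¬(((¬p1 → p5) ↔ (p3 → (p1 → p1))) ∧ p3): β-rule — branch into ¬((¬p1 → p5) ↔ (p3 → (p1 → p1)))  //  ¬p3.
          branch 1.1.1 (add ¬((¬p1 → p5) ↔ (p3 → (p1 → p1)))):
            (¬p1 → p5): β-rule — branch into ¬¬p1  //  p5.
              branch 1.1.1.1 (add ¬¬p1):
                (p3 → (p1 → p1)): β-rule — branch into ¬p3  //  (p1 → p1).
                  branch 1.1.1.1.1 (add ¬p3):
                    × closes — contains both p3 and ¬p3.
                  branch 1.1.1.1.2 (add (p1 → p1)):
                    (p1 → p4): β-rule — branch into ¬p1  //  p4.
                      branch 1.1.1.1.2.1 (add ¬p1):
                        × closes — contains both p1 and ¬p1.
                      branch 1.1.1.1.2.2 (add p4):
                        ¬((¬p1 → p5) ↔ (p3 → (p1 → p1))): β-rule — branch into (¬p1 → p5), ¬(p3 → (p1 → p1))  //  ¬(¬p1 → p5), (p3 → (p1 → p1)).
                          branch 1.1.1.1.2.2.1 (add (¬p1 → p5), ¬(p3 → (p1 → p1))):
                            ¬(p3 → (p1 → p1)): α-rule — add p3, ¬(p1 → p1).
                            ¬(p1 → p1): α-rule — add p1, ¬p1.
                            × closes — contains both p1 and ¬p1.
                          branch 1.1.1.1.2.2.2 (add ¬(¬p1 → p5), (p3 → (p1 → p1))):
                            ¬(¬p1 → p5): α-rule — add ¬p1, ¬p5.
                            × closes — contains both p1 and ¬p1.
              branch 1.1.1.2 (add p5):
                (p3 → (p1 → p1)): β-rule — branch into ¬p3  //  (p1 → p1).
                  branch 1.1.1.2.1 (add ¬p3):
                    × closes — contains both p3 and ¬p3.
                  branch 1.1.1.2.2 (add (p1 → p1)):
                    (p1 → p4): β-rule — branch into ¬p1  //  p4.
                      branch 1.1.1.2.2.1 (add ¬p1):
                        ¬((¬p1 → p5) ↔ (p3 → (p1 → p1))): β-rule — branch into (¬p1 → p5), ¬(p3 → (p1 → p1))  //  ¬(¬p1 → p5), (p3 → (p1 → p1)).
                          branch 1.1.1.2.2.1.1 (add (¬p1 → p5), ¬(p3 → (p1 → p1))):
                            ¬(p3 → (p1 → p1)): α-rule — add p3, ¬(p1 → p1).
                            ¬(p1 → p1): α-rule — add p1, ¬p1.
                            × closes — contains both p1 and ¬p1.
                          branch 1.1.1.2.2.1.2 (add ¬(¬p1 → p5), (p3 → (p1 → p1))):
                            ¬(¬p1 → p5): α-rule — add ¬p1, ¬p5.
                            × closes — contains both p5 and ¬p5.
                      branch 1.1.1.2.2.2 (add p4):
                        ¬((¬p1 → p5) ↔ (p3 → (p1 → p1))): β-rule — branch into (¬p1 → p5), ¬(p3 → (p1 → p1))  //  ¬(¬p1 → p5), (p3 → (p1 → p1)).
                          branch 1.1.1.2.2.2.1 (add (¬p1 → p5), ¬(p3 → (p1 → p1))):
                            ¬(p3 → (p1 → p1)): α-rule — add p3, ¬(p1 → p1).
                            ¬(p1 → p1): α-rule — add p1, ¬p1.
                            × closes — contains both p1 and ¬p1.
                          branch 1.1.1.2.2.2.2 (add ¬(¬p1 → p5), (p3 → (p1 → p1))):
                            ¬(¬p1 → p5): α-rule — add ¬p1, ¬p5.
                            × closes — contains both p5 and ¬p5.
          branch 1.1.2 (add ¬p3):
            × closes — contains both p3 and ¬p3.
      branch 1.2 (add (p5 ∧ (¬p1 → ¬p3))):
        (p5 ∧ (¬p1 → ¬p3)): α-rule — add p5, (¬p1 → ¬p3).
        ¬(((¬p1 → p5) ↔ (p3 → (p1 → p1))) ∧ p3): β-rule — branch into ¬((¬p1 → p5) ↔ (p3 → (p1 → p1)))  //  ¬p3.
          branch 1.2.1 (add ¬((¬p1 → p5) ↔ (p3 → (p1 → p1)))):
            (¬p1 → p5): β-rule — branch into ¬¬p1  //  p5.
              branch 1.2.1.1 (add ¬¬p1):
                (p3 → (p1 → p1)): β-rule — branch into ¬p3  //  (p1 → p1).
                  branch 1.2.1.1.1 (add ¬p3):
                    × closes — contains both p3 and ¬p3.
                  branch 1.2.1.1.2 (add (p1 → p1)):
                    (¬p1 → ¬p3): β-rule — branch into ¬¬p1  //  ¬p3.
                      branch 1.2.1.1.2.1 (add ¬¬p1):
                        ¬((¬p1 → p5) ↔ (p3 → (p1 → p1))): β-rule — branch into (¬p1 → p5), ¬(p3 → (p1 → p1))  //  ¬(¬p1 → p5), (p3 → (p1 → p1)).
                          branch 1.2.1.1.2.1.1 (add (¬p1 → p5), ¬(p3 → (p1 → p1))):
                            ¬(p3 → (p1 → p1)): α-rule — add p3, ¬(p1 → p1).
                            ¬(p1 → p1): α-rule — add p1, ¬p1.
                            × closes — contains both p1 and ¬p1.
                          branch 1.2.1.1.2.1.2 (add ¬(¬p1 → p5), (p3 → (p1 → p1))):
                            ¬(¬p1 → p5): α-rule — add ¬p1, ¬p5.
                            × closes — contains both p1 and ¬p1.
                      branch 1.2.1.1.2.2 (add ¬p3):
                        × closes — contains both p3 and ¬p3.
              branch 1.2.1.2 (add p5):
                (p3 → (p1 → p1)): β-rule — branch into ¬p3  //  (p1 → p1).
                  branch 1.2.1.2.1 (add ¬p3):
                    × closes — contains both p3 and ¬p3.
                  branch 1.2.1.2.2 (add (p1 → p1)):
                    (¬p1 → ¬p3): β-rule — branch into ¬¬p1  //  ¬p3.
                      branch 1.2.1.2.2.1 (add ¬¬p1):
                        ¬((¬p1 → p5) ↔ (p3 → (p1 → p1))): β-rule — branch into (¬p1 → p5), ¬(p3 → (p1 → p1))  //  ¬(¬p1 → p5), (p3 → (p1 → p1)).
                          branch 1.2.1.2.2.1.1 (add (¬p1 → p5), ¬(p3 → (p1 → p1))):
                            ¬(p3 → (p1 → p1)): α-rule — add p3, ¬(p1 → p1).
                            ¬(p1 → p1): α-rule — add p1, ¬p1.
                            × closes — contains both p1 and ¬p1.
                          branch 1.2.1.2.2.1.2 (add ¬(¬p1 → p5), (p3 → (p1 → p1))):
                            ¬(¬p1 → p5): α-rule — add ¬p1, ¬p5.
                            × closes — contains both p1 and ¬p1.
                      branch 1.2.1.2.2.2 (add ¬p3):
                        × closes — contains both p3 and ¬p3.
          branch 1.2.2 (add ¬p3):
            × closes — contains both p3 and ¬p3.
  branch 2 (add ¬(¬p1 → p5), ¬(p3 → (p1 → p1))):
    ¬(¬p1 → p5): α-rule — add ¬p1, ¬p5.
    ¬(p3 → (p1 → p1)): α-rule — add p3, ¬(p1 → p1).
    ¬(p1 → p1): α-rule — add p1, ¬p1.
    × closes — contains both p1 and ¬p1.
All 20 branches close.
Every branch closed; the formula is unsatisfiable.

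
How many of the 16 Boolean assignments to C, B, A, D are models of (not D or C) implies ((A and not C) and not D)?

Initial set: {((not D or C) implies ((A and not C) and not D))}.
((not D or C) implies ((A and not C) and not D)): β-rule — branch into not (not D or C)  //  ((A and not C) and not D).
  branch 1 (add not (not D or C)):
    not (not D or C): α-rule — add not not D, not C.
    ○ open, literals {C=0, D=1}.
  branch 2 (add ((A and not C) and not D)):
    ((A and not C) and not D): α-rule — add (A and not C), not D.
    (A and not C): α-rule — add A, not C.
    ○ open, literals {A=1, C=0, D=0}.
0 branches closed, 2 open.
Each open branch fixes some atoms; the unmentioned ones are free. Counting distinct full assignments: branch {C=0, D=1} (B, A) contributes 4 new; branch {A=1, C=0, D=0} (B) contributes 2 new. Total: 6.

6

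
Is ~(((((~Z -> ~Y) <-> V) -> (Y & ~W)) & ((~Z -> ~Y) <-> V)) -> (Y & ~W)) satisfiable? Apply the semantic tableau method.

Unsatisfiable

Initial set: {T ~(((((~Z -> ~Y) <-> V) -> (Y & ~W)) & ((~Z -> ~Y) <-> V)) -> (Y & ~W))}.
T ~(((((~Z -> ~Y) <-> V) -> (Y & ~W)) & ((~Z -> ~Y) <-> V)) -> (Y & ~W)): α-rule — add T ((((~Z -> ~Y) <-> V) -> (Y & ~W)) & ((~Z -> ~Y) <-> V)), F (Y & ~W).
T ((((~Z -> ~Y) <-> V) -> (Y & ~W)) & ((~Z -> ~Y) <-> V)): α-rule — add T (((~Z -> ~Y) <-> V) -> (Y & ~W)), T ((~Z -> ~Y) <-> V).
F (Y & ~W): β-rule — branch into F Y  //  F ~W.
  branch 1 (add F Y):
    T (((~Z -> ~Y) <-> V) -> (Y & ~W)): β-rule — branch into F ((~Z -> ~Y) <-> V)  //  T (Y & ~W).
      branch 1.1 (add F ((~Z -> ~Y) <-> V)):
        T ((~Z -> ~Y) <-> V): β-rule — branch into T (~Z -> ~Y), T V  //  F (~Z -> ~Y), F V.
          branch 1.1.1 (add T (~Z -> ~Y), T V):
            F ((~Z -> ~Y) <-> V): β-rule — branch into T (~Z -> ~Y), F V  //  F (~Z -> ~Y), T V.
              branch 1.1.1.1 (add T (~Z -> ~Y), F V):
                × closes — contains both V and ~V.
              branch 1.1.1.2 (add F (~Z -> ~Y), T V):
                F (~Z -> ~Y): α-rule — add T ~Z, F ~Y.
                × closes — contains both Y and ~Y.
          branch 1.1.2 (add F (~Z -> ~Y), F V):
            F (~Z -> ~Y): α-rule — add T ~Z, F ~Y.
            × closes — contains both Y and ~Y.
      branch 1.2 (add T (Y & ~W)):
        T (Y & ~W): α-rule — add T Y, T ~W.
        × closes — contains both Y and ~Y.
  branch 2 (add F ~W):
    T (((~Z -> ~Y) <-> V) -> (Y & ~W)): β-rule — branch into F ((~Z -> ~Y) <-> V)  //  T (Y & ~W).
      branch 2.1 (add F ((~Z -> ~Y) <-> V)):
        T ((~Z -> ~Y) <-> V): β-rule — branch into T (~Z -> ~Y), T V  //  F (~Z -> ~Y), F V.
          branch 2.1.1 (add T (~Z -> ~Y), T V):
            F ((~Z -> ~Y) <-> V): β-rule — branch into T (~Z -> ~Y), F V  //  F (~Z -> ~Y), T V.
              branch 2.1.1.1 (add T (~Z -> ~Y), F V):
                × closes — contains both V and ~V.
              branch 2.1.1.2 (add F (~Z -> ~Y), T V):
                F (~Z -> ~Y): α-rule — add T ~Z, F ~Y.
                T (~Z -> ~Y): β-rule — branch into F ~Z  //  T ~Y.
                  branch 2.1.1.2.1 (add F ~Z):
                    × closes — contains both Z and ~Z.
                  branch 2.1.1.2.2 (add T ~Y):
                    × closes — contains both Y and ~Y.
          branch 2.1.2 (add F (~Z -> ~Y), F V):
            F (~Z -> ~Y): α-rule — add T ~Z, F ~Y.
            F ((~Z -> ~Y) <-> V): β-rule — branch into T (~Z -> ~Y), F V  //  F (~Z -> ~Y), T V.
              branch 2.1.2.1 (add T (~Z -> ~Y), F V):
                T (~Z -> ~Y): β-rule — branch into F ~Z  //  T ~Y.
                  branch 2.1.2.1.1 (add F ~Z):
                    × closes — contains both Z and ~Z.
                  branch 2.1.2.1.2 (add T ~Y):
                    × closes — contains both Y and ~Y.
              branch 2.1.2.2 (add F (~Z -> ~Y), T V):
                × closes — contains both V and ~V.
      branch 2.2 (add T (Y & ~W)):
        T (Y & ~W): α-rule — add T Y, T ~W.
        × closes — contains both W and ~W.
All 11 branches close.
Every branch closed; the formula is unsatisfiable.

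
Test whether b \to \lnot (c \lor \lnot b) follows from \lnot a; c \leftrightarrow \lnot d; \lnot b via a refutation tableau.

Initial set: {\lnot a; (c \leftrightarrow \lnot d); \lnot b; \lnot (b \to \lnot (c \lor \lnot b))}.
\lnot (b \to \lnot (c \lor \lnot b)): α-rule — add b, \lnot \lnot (c \lor \lnot b).
× closes — contains both b and \lnot b.
All 1 branch closes.
Every branch closed, so the premises entail the conclusion.

Yes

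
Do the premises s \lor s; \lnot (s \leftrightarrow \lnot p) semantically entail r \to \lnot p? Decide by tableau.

No

Initial set: {T (s \lor s); T \lnot (s \leftrightarrow \lnot p); F (r \to \lnot p)}.
F (r \to \lnot p): α-rule — add T r, F \lnot p.
T (s \lor s): β-rule — branch into T s  //  T s.
  branch 1 (add T s):
    T \lnot (s \leftrightarrow \lnot p): β-rule — branch into T s, F \lnot p  //  F s, T \lnot p.
      branch 1.1 (add T s, F \lnot p):
        ○ open, literals {p=true, r=true, s=true}.
      branch 1.2 (add F s, T \lnot p):
        × closes — contains both s and \lnot s.
  branch 2 (add T s):
    T \lnot (s \leftrightarrow \lnot p): β-rule — branch into T s, F \lnot p  //  F s, T \lnot p.
      branch 2.1 (add T s, F \lnot p):
        ○ open, literals {p=true, r=true, s=true}.
      branch 2.2 (add F s, T \lnot p):
        × closes — contains both s and \lnot s.
2 branches closed, 2 open.
An open branch gives a countermodel: p=true, r=true, s=true (unmentioned atoms arbitrary); the premises hold there but the conclusion fails.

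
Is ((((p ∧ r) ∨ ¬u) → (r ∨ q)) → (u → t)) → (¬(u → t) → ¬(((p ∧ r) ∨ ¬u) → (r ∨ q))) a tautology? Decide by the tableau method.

Valid

Assume the negation and expand:
Initial set: {F (((((p ∧ r) ∨ ¬u) → (r ∨ q)) → (u → t)) → (¬(u → t) → ¬(((p ∧ r) ∨ ¬u) → (r ∨ q))))}.
F (((((p ∧ r) ∨ ¬u) → (r ∨ q)) → (u → t)) → (¬(u → t) → ¬(((p ∧ r) ∨ ¬u) → (r ∨ q)))): α-rule — add T ((((p ∧ r) ∨ ¬u) → (r ∨ q)) → (u → t)), F (¬(u → t) → ¬(((p ∧ r) ∨ ¬u) → (r ∨ q))).
F (¬(u → t) → ¬(((p ∧ r) ∨ ¬u) → (r ∨ q))): α-rule — add T ¬(u → t), F ¬(((p ∧ r) ∨ ¬u) → (r ∨ q)).
T ¬(u → t): α-rule — add T u, F t.
T ((((p ∧ r) ∨ ¬u) → (r ∨ q)) → (u → t)): β-rule — branch into F (((p ∧ r) ∨ ¬u) → (r ∨ q))  //  T (u → t).
  branch 1 (add F (((p ∧ r) ∨ ¬u) → (r ∨ q))):
    F (((p ∧ r) ∨ ¬u) → (r ∨ q)): α-rule — add T ((p ∧ r) ∨ ¬u), F (r ∨ q).
    F (r ∨ q): α-rule — add F r, F q.
    F ¬(((p ∧ r) ∨ ¬u) → (r ∨ q)): β-rule — branch into F ((p ∧ r) ∨ ¬u)  //  T (r ∨ q).
      branch 1.1 (add F ((p ∧ r) ∨ ¬u)):
        F ((p ∧ r) ∨ ¬u): α-rule — add F (p ∧ r), F ¬u.
        T ((p ∧ r) ∨ ¬u): β-rule — branch into T (p ∧ r)  //  T ¬u.
          branch 1.1.1 (add T (p ∧ r)):
            T (p ∧ r): α-rule — add T p, T r.
            × closes — contains both r and ¬r.
          branch 1.1.2 (add T ¬u):
            × closes — contains both u and ¬u.
      branch 1.2 (add T (r ∨ q)):
        T ((p ∧ r) ∨ ¬u): β-rule — branch into T (p ∧ r)  //  T ¬u.
          branch 1.2.1 (add T (p ∧ r)):
            T (p ∧ r): α-rule — add T p, T r.
            × closes — contains both r and ¬r.
          branch 1.2.2 (add T ¬u):
            × closes — contains both u and ¬u.
  branch 2 (add T (u → t)):
    F ¬(((p ∧ r) ∨ ¬u) → (r ∨ q)): β-rule — branch into F ((p ∧ r) ∨ ¬u)  //  T (r ∨ q).
      branch 2.1 (add F ((p ∧ r) ∨ ¬u)):
        F ((p ∧ r) ∨ ¬u): α-rule — add F (p ∧ r), F ¬u.
        T (u → t): β-rule — branch into F u  //  T t.
          branch 2.1.1 (add F u):
            × closes — contains both u and ¬u.
          branch 2.1.2 (add T t):
            × closes — contains both t and ¬t.
      branch 2.2 (add T (r ∨ q)):
        T (u → t): β-rule — branch into F u  //  T t.
          branch 2.2.1 (add F u):
            × closes — contains both u and ¬u.
          branch 2.2.2 (add T t):
            × closes — contains both t and ¬t.
All 8 branches close.
Every branch closed, so the negation is unsatisfiable and the formula is valid.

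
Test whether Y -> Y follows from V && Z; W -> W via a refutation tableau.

Initial set: {(V && Z); (W -> W); !(Y -> Y)}.
(V && Z): α-rule — add V, Z.
!(Y -> Y): α-rule — add Y, !Y.
× closes — contains both Y and !Y.
All 1 branch closes.
Every branch closed, so the premises entail the conclusion.

Yes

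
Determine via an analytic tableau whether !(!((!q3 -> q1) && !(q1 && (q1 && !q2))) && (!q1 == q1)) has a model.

Satisfiable

Initial set: {!(!((!q3 -> q1) && !(q1 && (q1 && !q2))) && (!q1 == q1))}.
!(!((!q3 -> q1) && !(q1 && (q1 && !q2))) && (!q1 == q1)): β-rule — branch into !!((!q3 -> q1) && !(q1 && (q1 && !q2)))  //  !(!q1 == q1).
  branch 1 (add !!((!q3 -> q1) && !(q1 && (q1 && !q2)))):
    !!((!q3 -> q1) && !(q1 && (q1 && !q2))): α-rule — add (!q3 -> q1), !(q1 && (q1 && !q2)).
    (!q3 -> q1): β-rule — branch into !!q3  //  q1.
      branch 1.1 (add !!q3):
        !(q1 && (q1 && !q2)): β-rule — branch into !q1  //  !(q1 && !q2).
          branch 1.1.1 (add !q1):
            ○ open, literals {q1=F, q3=T}.
          branch 1.1.2 (add !(q1 && !q2)):
            !(q1 && !q2): β-rule — branch into !q1  //  !!q2.
              branch 1.1.2.1 (add !q1):
                ○ open, literals {q1=F, q3=T}.
              branch 1.1.2.2 (add !!q2):
                ○ open, literals {q2=T, q3=T}.
      branch 1.2 (add q1):
        !(q1 && (q1 && !q2)): β-rule — branch into !q1  //  !(q1 && !q2).
          branch 1.2.1 (add !q1):
            × closes — contains both q1 and !q1.
          branch 1.2.2 (add !(q1 && !q2)):
            !(q1 && !q2): β-rule — branch into !q1  //  !!q2.
              branch 1.2.2.1 (add !q1):
                × closes — contains both q1 and !q1.
              branch 1.2.2.2 (add !!q2):
                ○ open, literals {q1=T, q2=T}.
  branch 2 (add !(!q1 == q1)):
    !(!q1 == q1): β-rule — branch into !q1, !q1  //  !!q1, q1.
      branch 2.1 (add !q1, !q1):
        ○ open, literals {q1=F}.
      branch 2.2 (add !!q1, q1):
        ○ open, literals {q1=T}.
2 branches closed, 6 open.
An open branch gives a satisfying assignment: q1=F, q3=T.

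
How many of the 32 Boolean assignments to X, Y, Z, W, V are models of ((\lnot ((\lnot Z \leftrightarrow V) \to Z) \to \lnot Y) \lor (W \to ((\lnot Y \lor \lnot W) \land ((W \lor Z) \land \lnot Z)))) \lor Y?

Initial set: {(((\lnot ((\lnot Z \leftrightarrow V) \to Z) \to \lnot Y) \lor (W \to ((\lnot Y \lor \lnot W) \land ((W \lor Z) \land \lnot Z)))) \lor Y)}.
(((\lnot ((\lnot Z \leftrightarrow V) \to Z) \to \lnot Y) \lor (W \to ((\lnot Y \lor \lnot W) \land ((W \lor Z) \land \lnot Z)))) \lor Y): β-rule — branch into ((\lnot ((\lnot Z \leftrightarrow V) \to Z) \to \lnot Y) \lor (W \to ((\lnot Y \lor \lnot W) \land ((W \lor Z) \land \lnot Z))))  //  Y.
  branch 1 (add ((\lnot ((\lnot Z \leftrightarrow V) \to Z) \to \lnot Y) \lor (W \to ((\lnot Y \lor \lnot W) \land ((W \lor Z) \land \lnot Z))))):
    ((\lnot ((\lnot Z \leftrightarrow V) \to Z) \to \lnot Y) \lor (W \to ((\lnot Y \lor \lnot W) \land ((W \lor Z) \land \lnot Z)))): β-rule — branch into (\lnot ((\lnot Z \leftrightarrow V) \to Z) \to \lnot Y)  //  (W \to ((\lnot Y \lor \lnot W) \land ((W \lor Z) \land \lnot Z))).
      branch 1.1 (add (\lnot ((\lnot Z \leftrightarrow V) \to Z) \to \lnot Y)):
        (\lnot ((\lnot Z \leftrightarrow V) \to Z) \to \lnot Y): β-rule — branch into \lnot \lnot ((\lnot Z \leftrightarrow V) \to Z)  //  \lnot Y.
          branch 1.1.1 (add \lnot \lnot ((\lnot Z \leftrightarrow V) \to Z)):
            \lnot \lnot ((\lnot Z \leftrightarrow V) \to Z): β-rule — branch into \lnot (\lnot Z \leftrightarrow V)  //  Z.
              branch 1.1.1.1 (add \lnot (\lnot Z \leftrightarrow V)):
                \lnot (\lnot Z \leftrightarrow V): β-rule — branch into \lnot Z, \lnot V  //  \lnot \lnot Z, V.
                  branch 1.1.1.1.1 (add \lnot Z, \lnot V):
                    ○ open, literals {V=0, Z=0}.
                  branch 1.1.1.1.2 (add \lnot \lnot Z, V):
                    ○ open, literals {V=1, Z=1}.
              branch 1.1.1.2 (add Z):
                ○ open, literals {Z=1}.
          branch 1.1.2 (add \lnot Y):
            ○ open, literals {Y=0}.
      branch 1.2 (add (W \to ((\lnot Y \lor \lnot W) \land ((W \lor Z) \land \lnot Z)))):
        (W \to ((\lnot Y \lor \lnot W) \land ((W \lor Z) \land \lnot Z))): β-rule — branch into \lnot W  //  ((\lnot Y \lor \lnot W) \land ((W \lor Z) \land \lnot Z)).
          branch 1.2.1 (add \lnot W):
            ○ open, literals {W=0}.
          branch 1.2.2 (add ((\lnot Y \lor \lnot W) \land ((W \lor Z) \land \lnot Z))):
            ((\lnot Y \lor \lnot W) \land ((W \lor Z) \land \lnot Z)): α-rule — add (\lnot Y \lor \lnot W), ((W \lor Z) \land \lnot Z).
            ((W \lor Z) \land \lnot Z): α-rule — add (W \lor Z), \lnot Z.
            (\lnot Y \lor \lnot W): β-rule — branch into \lnot Y  //  \lnot W.
              branch 1.2.2.1 (add \lnot Y):
                (W \lor Z): β-rule — branch into W  //  Z.
                  branch 1.2.2.1.1 (add W):
                    ○ open, literals {W=1, Y=0, Z=0}.
                  branch 1.2.2.1.2 (add Z):
                    × closes — contains both Z and \lnot Z.
              branch 1.2.2.2 (add \lnot W):
                (W \lor Z): β-rule — branch into W  //  Z.
                  branch 1.2.2.2.1 (add W):
                    × closes — contains both W and \lnot W.
                  branch 1.2.2.2.2 (add Z):
                    × closes — contains both Z and \lnot Z.
  branch 2 (add Y):
    ○ open, literals {Y=1}.
3 branches closed, 7 open.
Each open branch fixes some atoms; the unmentioned ones are free. Counting distinct full assignments: branch {V=0, Z=0} (X, Y, W) contributes 8 new; branch {V=1, Z=1} (X, Y, W) contributes 8 new; branch {Z=1} (X, Y, W, V) contributes 8 new; branch {Y=0} (X, Z, W, V) contributes 4 new; branch {W=0} (X, Y, Z, V) contributes 2 new; branch {W=1, Y=0, Z=0} (X, V) contributes 0 new; branch {Y=1} (X, Z, W, V) contributes 2 new. Total: 32.

32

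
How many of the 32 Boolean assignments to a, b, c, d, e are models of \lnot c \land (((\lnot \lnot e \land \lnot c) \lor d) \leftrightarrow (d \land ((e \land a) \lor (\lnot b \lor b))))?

Initial set: {T (\lnot c \land (((\lnot \lnot e \land \lnot c) \lor d) \leftrightarrow (d \land ((e \land a) \lor (\lnot b \lor b)))))}.
T (\lnot c \land (((\lnot \lnot e \land \lnot c) \lor d) \leftrightarrow (d \land ((e \land a) \lor (\lnot b \lor b))))): α-rule — add T \lnot c, T (((\lnot \lnot e \land \lnot c) \lor d) \leftrightarrow (d \land ((e \land a) \lor (\lnot b \lor b)))).
T (((\lnot \lnot e \land \lnot c) \lor d) \leftrightarrow (d \land ((e \land a) \lor (\lnot b \lor b)))): β-rule — branch into T ((\lnot \lnot e \land \lnot c) \lor d), T (d \land ((e \land a) \lor (\lnot b \lor b)))  //  F ((\lnot \lnot e \land \lnot c) \lor d), F (d \land ((e \land a) \lor (\lnot b \lor b))).
  branch 1 (add T ((\lnot \lnot e \land \lnot c) \lor d), T (d \land ((e \land a) \lor (\lnot b \lor b)))):
    T (d \land ((e \land a) \lor (\lnot b \lor b))): α-rule — add T d, T ((e \land a) \lor (\lnot b \lor b)).
    T ((\lnot \lnot e \land \lnot c) \lor d): β-rule — branch into T (\lnot \lnot e \land \lnot c)  //  T d.
      branch 1.1 (add T (\lnot \lnot e \land \lnot c)):
        T (\lnot \lnot e \land \lnot c): α-rule — add T \lnot \lnot e, T \lnot c.
        T \lnot \lnot e: drop double negation, giving T e.
        T ((e \land a) \lor (\lnot b \lor b)): β-rule — branch into T (e \land a)  //  T (\lnot b \lor b).
          branch 1.1.1 (add T (e \land a)):
            T (e \land a): α-rule — add T e, T a.
            ○ open, literals {a=T, c=F, d=T, e=T}.
          branch 1.1.2 (add T (\lnot b \lor b)):
            T (\lnot b \lor b): β-rule — branch into T \lnot b  //  T b.
              branch 1.1.2.1 (add T \lnot b):
                ○ open, literals {b=F, c=F, d=T, e=T}.
              branch 1.1.2.2 (add T b):
                ○ open, literals {b=T, c=F, d=T, e=T}.
      branch 1.2 (add T d):
        T ((e \land a) \lor (\lnot b \lor b)): β-rule — branch into T (e \land a)  //  T (\lnot b \lor b).
          branch 1.2.1 (add T (e \land a)):
            T (e \land a): α-rule — add T e, T a.
            ○ open, literals {a=T, c=F, d=T, e=T}.
          branch 1.2.2 (add T (\lnot b \lor b)):
            T (\lnot b \lor b): β-rule — branch into T \lnot b  //  T b.
              branch 1.2.2.1 (add T \lnot b):
                ○ open, literals {b=F, c=F, d=T}.
              branch 1.2.2.2 (add T b):
                ○ open, literals {b=T, c=F, d=T}.
  branch 2 (add F ((\lnot \lnot e \land \lnot c) \lor d), F (d \land ((e \land a) \lor (\lnot b \lor b)))):
    F ((\lnot \lnot e \land \lnot c) \lor d): α-rule — add F (\lnot \lnot e \land \lnot c), F d.
    F (d \land ((e \land a) \lor (\lnot b \lor b))): β-rule — branch into F d  //  F ((e \land a) \lor (\lnot b \lor b)).
      branch 2.1 (add F d):
        F (\lnot \lnot e \land \lnot c): β-rule — branch into F \lnot \lnot e  //  F \lnot c.
          branch 2.1.1 (add F \lnot \lnot e):
            F \lnot \lnot e: drop double negation, giving F e.
            ○ open, literals {c=F, d=F, e=F}.
          branch 2.1.2 (add F \lnot c):
            × closes — contains both c and \lnot c.
      branch 2.2 (add F ((e \land a) \lor (\lnot b \lor b))):
        F ((e \land a) \lor (\lnot b \lor b)): α-rule — add F (e \land a), F (\lnot b \lor b).
        F (\lnot b \lor b): α-rule — add F \lnot b, F b.
        × closes — contains both b and \lnot b.
2 branches closed, 7 open.
Each open branch fixes some atoms; the unmentioned ones are free. Counting distinct full assignments: branch {a=T, c=F, d=T, e=T} (b) contributes 2 new; branch {b=F, c=F, d=T, e=T} (a) contributes 1 new; branch {b=T, c=F, d=T, e=T} (a) contributes 1 new; branch {a=T, c=F, d=T, e=T} (b) contributes 0 new; branch {b=F, c=F, d=T} (a, e) contributes 2 new; branch {b=T, c=F, d=T} (a, e) contributes 2 new; branch {c=F, d=F, e=F} (a, b) contributes 4 new. Total: 12.

12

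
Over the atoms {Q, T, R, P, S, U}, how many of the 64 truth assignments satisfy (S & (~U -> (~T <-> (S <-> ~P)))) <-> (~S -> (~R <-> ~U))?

Initial set: {((S & (~U -> (~T <-> (S <-> ~P)))) <-> (~S -> (~R <-> ~U)))}.
((S & (~U -> (~T <-> (S <-> ~P)))) <-> (~S -> (~R <-> ~U))): β-rule — branch into (S & (~U -> (~T <-> (S <-> ~P)))), (~S -> (~R <-> ~U))  //  ~(S & (~U -> (~T <-> (S <-> ~P)))), ~(~S -> (~R <-> ~U)).
  branch 1 (add (S & (~U -> (~T <-> (S <-> ~P)))), (~S -> (~R <-> ~U))):
    (S & (~U -> (~T <-> (S <-> ~P)))): α-rule — add S, (~U -> (~T <-> (S <-> ~P))).
    (~S -> (~R <-> ~U)): β-rule — branch into ~~S  //  (~R <-> ~U).
      branch 1.1 (add ~~S):
        (~U -> (~T <-> (S <-> ~P))): β-rule — branch into ~~U  //  (~T <-> (S <-> ~P)).
          branch 1.1.1 (add ~~U):
            ○ open, literals {S=true, U=true}.
          branch 1.1.2 (add (~T <-> (S <-> ~P))):
            (~T <-> (S <-> ~P)): β-rule — branch into ~T, (S <-> ~P)  //  ~~T, ~(S <-> ~P).
              branch 1.1.2.1 (add ~T, (S <-> ~P)):
                (S <-> ~P): β-rule — branch into S, ~P  //  ~S, ~~P.
                  branch 1.1.2.1.1 (add S, ~P):
                    ○ open, literals {P=false, S=true, T=false}.
                  branch 1.1.2.1.2 (add ~S, ~~P):
                    × closes — contains both S and ~S.
              branch 1.1.2.2 (add ~~T, ~(S <-> ~P)):
                ~(S <-> ~P): β-rule — branch into S, ~~P  //  ~S, ~P.
                  branch 1.1.2.2.1 (add S, ~~P):
                    ○ open, literals {P=true, S=true, T=true}.
                  branch 1.1.2.2.2 (add ~S, ~P):
                    × closes — contains both S and ~S.
      branch 1.2 (add (~R <-> ~U)):
        (~U -> (~T <-> (S <-> ~P))): β-rule — branch into ~~U  //  (~T <-> (S <-> ~P)).
          branch 1.2.1 (add ~~U):
            (~R <-> ~U): β-rule — branch into ~R, ~U  //  ~~R, ~~U.
              branch 1.2.1.1 (add ~R, ~U):
                × closes — contains both U and ~U.
              branch 1.2.1.2 (add ~~R, ~~U):
                ○ open, literals {R=true, S=true, U=true}.
          branch 1.2.2 (add (~T <-> (S <-> ~P))):
            (~R <-> ~U): β-rule — branch into ~R, ~U  //  ~~R, ~~U.
              branch 1.2.2.1 (add ~R, ~U):
                (~T <-> (S <-> ~P)): β-rule — branch into ~T, (S <-> ~P)  //  ~~T, ~(S <-> ~P).
                  branch 1.2.2.1.1 (add ~T, (S <-> ~P)):
                    (S <-> ~P): β-rule — branch into S, ~P  //  ~S, ~~P.
                      branch 1.2.2.1.1.1 (add S, ~P):
                        ○ open, literals {P=false, R=false, S=true, T=false, U=false}.
                      branch 1.2.2.1.1.2 (add ~S, ~~P):
                        × closes — contains both S and ~S.
                  branch 1.2.2.1.2 (add ~~T, ~(S <-> ~P)):
                    ~(S <-> ~P): β-rule — branch into S, ~~P  //  ~S, ~P.
                      branch 1.2.2.1.2.1 (add S, ~~P):
                        ○ open, literals {P=true, R=false, S=true, T=true, U=false}.
                      branch 1.2.2.1.2.2 (add ~S, ~P):
                        × closes — contains both S and ~S.
              branch 1.2.2.2 (add ~~R, ~~U):
                (~T <-> (S <-> ~P)): β-rule — branch into ~T, (S <-> ~P)  //  ~~T, ~(S <-> ~P).
                  branch 1.2.2.2.1 (add ~T, (S <-> ~P)):
                    (S <-> ~P): β-rule — branch into S, ~P  //  ~S, ~~P.
                      branch 1.2.2.2.1.1 (add S, ~P):
                        ○ open, literals {P=false, R=true, S=true, T=false, U=true}.
                      branch 1.2.2.2.1.2 (add ~S, ~~P):
                        × closes — contains both S and ~S.
                  branch 1.2.2.2.2 (add ~~T, ~(S <-> ~P)):
                    ~(S <-> ~P): β-rule — branch into S, ~~P  //  ~S, ~P.
                      branch 1.2.2.2.2.1 (add S, ~~P):
                        ○ open, literals {P=true, R=true, S=true, T=true, U=true}.
                      branch 1.2.2.2.2.2 (add ~S, ~P):
                        × closes — contains both S and ~S.
  branch 2 (add ~(S & (~U -> (~T <-> (S <-> ~P)))), ~(~S -> (~R <-> ~U))):
    ~(~S -> (~R <-> ~U)): α-rule — add ~S, ~(~R <-> ~U).
    ~(S & (~U -> (~T <-> (S <-> ~P)))): β-rule — branch into ~S  //  ~(~U -> (~T <-> (S <-> ~P))).
      branch 2.1 (add ~S):
        ~(~R <-> ~U): β-rule — branch into ~R, ~~U  //  ~~R, ~U.
          branch 2.1.1 (add ~R, ~~U):
            ○ open, literals {R=false, S=false, U=true}.
          branch 2.1.2 (add ~~R, ~U):
            ○ open, literals {R=true, S=false, U=false}.
      branch 2.2 (add ~(~U -> (~T <-> (S <-> ~P)))):
        ~(~U -> (~T <-> (S <-> ~P))): α-rule — add ~U, ~(~T <-> (S <-> ~P)).
        ~(~R <-> ~U): β-rule — branch into ~R, ~~U  //  ~~R, ~U.
          branch 2.2.1 (add ~R, ~~U):
            × closes — contains both U and ~U.
          branch 2.2.2 (add ~~R, ~U):
            ~(~T <-> (S <-> ~P)): β-rule — branch into ~T, ~(S <-> ~P)  //  ~~T, (S <-> ~P).
              branch 2.2.2.1 (add ~T, ~(S <-> ~P)):
                ~(S <-> ~P): β-rule — branch into S, ~~P  //  ~S, ~P.
                  branch 2.2.2.1.1 (add S, ~~P):
                    × closes — contains both S and ~S.
                  branch 2.2.2.1.2 (add ~S, ~P):
                    ○ open, literals {P=false, R=true, S=false, T=false, U=false}.
              branch 2.2.2.2 (add ~~T, (S <-> ~P)):
                (S <-> ~P): β-rule — branch into S, ~P  //  ~S, ~~P.
                  branch 2.2.2.2.1 (add S, ~P):
                    × closes — contains both S and ~S.
                  branch 2.2.2.2.2 (add ~S, ~~P):
                    ○ open, literals {P=true, R=true, S=false, T=true, U=false}.
10 branches closed, 12 open.
Each open branch fixes some atoms; the unmentioned ones are free. Counting distinct full assignments: branch {S=true, U=true} (Q, T, R, P) contributes 16 new; branch {P=false, S=true, T=false} (Q, R, U) contributes 4 new; branch {P=true, S=true, T=true} (Q, R, U) contributes 4 new; branch {R=true, S=true, U=true} (Q, T, P) contributes 0 new; branch {P=false, R=false, S=true, T=false, U=false} (Q) contributes 0 new; branch {P=true, R=false, S=true, T=true, U=false} (Q) contributes 0 new; branch {P=false, R=true, S=true, T=false, U=true} (Q) contributes 0 new; branch {P=true, R=true, S=true, T=true, U=true} (Q) contributes 0 new; branch {R=false, S=false, U=true} (Q, T, P) contributes 8 new; branch {R=true, S=false, U=false} (Q, T, P) contributes 8 new; branch {P=false, R=true, S=false, T=false, U=false} (Q) contributes 0 new; branch {P=true, R=true, S=false, T=true, U=false} (Q) contributes 0 new. Total: 40.

40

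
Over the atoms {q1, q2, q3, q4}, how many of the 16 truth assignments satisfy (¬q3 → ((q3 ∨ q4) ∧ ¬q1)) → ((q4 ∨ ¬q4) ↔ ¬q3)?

8

Initial set: {((¬q3 → ((q3 ∨ q4) ∧ ¬q1)) → ((q4 ∨ ¬q4) ↔ ¬q3))}.
((¬q3 → ((q3 ∨ q4) ∧ ¬q1)) → ((q4 ∨ ¬q4) ↔ ¬q3)): β-rule — branch into ¬(¬q3 → ((q3 ∨ q4) ∧ ¬q1))  //  ((q4 ∨ ¬q4) ↔ ¬q3).
  branch 1 (add ¬(¬q3 → ((q3 ∨ q4) ∧ ¬q1))):
    ¬(¬q3 → ((q3 ∨ q4) ∧ ¬q1)): α-rule — add ¬q3, ¬((q3 ∨ q4) ∧ ¬q1).
    ¬((q3 ∨ q4) ∧ ¬q1): β-rule — branch into ¬(q3 ∨ q4)  //  ¬¬q1.
      branch 1.1 (add ¬(q3 ∨ q4)):
        ¬(q3 ∨ q4): α-rule — add ¬q3, ¬q4.
        ○ open, literals {q3=false, q4=false}.
      branch 1.2 (add ¬¬q1):
        ○ open, literals {q1=true, q3=false}.
  branch 2 (add ((q4 ∨ ¬q4) ↔ ¬q3)):
    ((q4 ∨ ¬q4) ↔ ¬q3): β-rule — branch into (q4 ∨ ¬q4), ¬q3  //  ¬(q4 ∨ ¬q4), ¬¬q3.
      branch 2.1 (add (q4 ∨ ¬q4), ¬q3):
        (q4 ∨ ¬q4): β-rule — branch into q4  //  ¬q4.
          branch 2.1.1 (add q4):
            ○ open, literals {q3=false, q4=true}.
          branch 2.1.2 (add ¬q4):
            ○ open, literals {q3=false, q4=false}.
      branch 2.2 (add ¬(q4 ∨ ¬q4), ¬¬q3):
        ¬(q4 ∨ ¬q4): α-rule — add ¬q4, ¬¬q4.
        × closes — contains both q4 and ¬q4.
1 branch closed, 4 open.
Each open branch fixes some atoms; the unmentioned ones are free. Counting distinct full assignments: branch {q3=false, q4=false} (q1, q2) contributes 4 new; branch {q1=true, q3=false} (q2, q4) contributes 2 new; branch {q3=false, q4=true} (q1, q2) contributes 2 new; branch {q3=false, q4=false} (q1, q2) contributes 0 new. Total: 8.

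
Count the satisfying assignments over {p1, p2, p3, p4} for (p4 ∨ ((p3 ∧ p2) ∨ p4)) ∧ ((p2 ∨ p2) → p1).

Initial set: {((p4 ∨ ((p3 ∧ p2) ∨ p4)) ∧ ((p2 ∨ p2) → p1))}.
((p4 ∨ ((p3 ∧ p2) ∨ p4)) ∧ ((p2 ∨ p2) → p1)): α-rule — add (p4 ∨ ((p3 ∧ p2) ∨ p4)), ((p2 ∨ p2) → p1).
(p4 ∨ ((p3 ∧ p2) ∨ p4)): β-rule — branch into p4  //  ((p3 ∧ p2) ∨ p4).
  branch 1 (add p4):
    ((p2 ∨ p2) → p1): β-rule — branch into ¬(p2 ∨ p2)  //  p1.
      branch 1.1 (add ¬(p2 ∨ p2)):
        ¬(p2 ∨ p2): α-rule — add ¬p2, ¬p2.
        ○ open, literals {p2=F, p4=T}.
      branch 1.2 (add p1):
        ○ open, literals {p1=T, p4=T}.
  branch 2 (add ((p3 ∧ p2) ∨ p4)):
    ((p2 ∨ p2) → p1): β-rule — branch into ¬(p2 ∨ p2)  //  p1.
      branch 2.1 (add ¬(p2 ∨ p2)):
        ¬(p2 ∨ p2): α-rule — add ¬p2, ¬p2.
        ((p3 ∧ p2) ∨ p4): β-rule — branch into (p3 ∧ p2)  //  p4.
          branch 2.1.1 (add (p3 ∧ p2)):
            (p3 ∧ p2): α-rule — add p3, p2.
            × closes — contains both p2 and ¬p2.
          branch 2.1.2 (add p4):
            ○ open, literals {p2=F, p4=T}.
      branch 2.2 (add p1):
        ((p3 ∧ p2) ∨ p4): β-rule — branch into (p3 ∧ p2)  //  p4.
          branch 2.2.1 (add (p3 ∧ p2)):
            (p3 ∧ p2): α-rule — add p3, p2.
            ○ open, literals {p1=T, p2=T, p3=T}.
          branch 2.2.2 (add p4):
            ○ open, literals {p1=T, p4=T}.
1 branch closed, 5 open.
Each open branch fixes some atoms; the unmentioned ones are free. Counting distinct full assignments: branch {p2=F, p4=T} (p1, p3) contributes 4 new; branch {p1=T, p4=T} (p2, p3) contributes 2 new; branch {p2=F, p4=T} (p1, p3) contributes 0 new; branch {p1=T, p2=T, p3=T} (p4) contributes 1 new; branch {p1=T, p4=T} (p2, p3) contributes 0 new. Total: 7.

7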